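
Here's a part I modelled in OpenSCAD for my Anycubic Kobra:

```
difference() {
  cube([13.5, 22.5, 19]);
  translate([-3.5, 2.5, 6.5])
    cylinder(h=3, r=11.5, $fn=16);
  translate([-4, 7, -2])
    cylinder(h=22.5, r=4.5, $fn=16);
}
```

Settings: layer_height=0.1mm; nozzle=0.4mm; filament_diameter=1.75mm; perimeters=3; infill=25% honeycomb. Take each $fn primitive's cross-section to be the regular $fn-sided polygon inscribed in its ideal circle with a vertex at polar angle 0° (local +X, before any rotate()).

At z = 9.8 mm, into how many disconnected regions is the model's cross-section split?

1

At z = 9.8 mm: the cube is present — its section is the full 13.5×22.5 rectangle; the cylinder at (-3.5, 2.5) is not intersected at this z (z outside [6.5, 9.5]); the cylinder at (-4, 7): section is a regular 16-gon, circumradius r=4.5; After the difference (first − rest): starting from the 13.5×22.5 cube, the r=4.5 cylinder at (-4, 7) partially overlaps it — only the 1.17 mm² overlap (of its 61.99 mm²) is removed, clipping the outline — 1 connected region. The result has 1 disconnected region.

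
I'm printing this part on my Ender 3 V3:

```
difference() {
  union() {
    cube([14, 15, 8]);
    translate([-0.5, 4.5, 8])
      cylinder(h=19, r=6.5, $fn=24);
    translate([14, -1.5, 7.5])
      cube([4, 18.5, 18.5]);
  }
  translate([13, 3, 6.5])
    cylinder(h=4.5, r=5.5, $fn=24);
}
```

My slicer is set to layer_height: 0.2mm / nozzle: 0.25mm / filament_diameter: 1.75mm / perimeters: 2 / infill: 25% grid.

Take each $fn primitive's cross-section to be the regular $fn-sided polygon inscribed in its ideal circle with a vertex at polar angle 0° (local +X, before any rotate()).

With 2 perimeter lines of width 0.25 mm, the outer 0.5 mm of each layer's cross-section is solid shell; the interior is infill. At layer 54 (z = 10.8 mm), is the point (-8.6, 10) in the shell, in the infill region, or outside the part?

outside

At z = 10.8 mm: the cube is not intersected at this z (z outside [0, 8]); the r=6.5 cylinder at (-0.5, 4.5) gives a regular 24-gon of circumradius 6.5 (constant along its height); the cube at (14, -1.5) (footprint 4×18.5) is included at this height; Merging all regions: the 2 present regions are separate (no shared area or edge), so areas and boundary lengths simply add and each stays a separate island — 2 connected regions; the r=5.5 cylinder at (13, 3) contributes a regular 24-gon of circumradius 5.5; Subtracting the remaining from the first: starting from that combined region, the r=5.5 cylinder at (13, 3) partially overlaps it — only the 33.60 mm² overlap (of its 93.95 mm²) is removed, clipping the outline — 3 connected regions. Overall, the cross-section has 3 separate islands. The nearest boundary edge runs (-6.13, 7.75)→(-5.10, 9.10); distance from the point to it = 3.33 mm. The point is not inside any of the regions above, so it lies outside the cross-section (3.33 mm from the nearest boundary).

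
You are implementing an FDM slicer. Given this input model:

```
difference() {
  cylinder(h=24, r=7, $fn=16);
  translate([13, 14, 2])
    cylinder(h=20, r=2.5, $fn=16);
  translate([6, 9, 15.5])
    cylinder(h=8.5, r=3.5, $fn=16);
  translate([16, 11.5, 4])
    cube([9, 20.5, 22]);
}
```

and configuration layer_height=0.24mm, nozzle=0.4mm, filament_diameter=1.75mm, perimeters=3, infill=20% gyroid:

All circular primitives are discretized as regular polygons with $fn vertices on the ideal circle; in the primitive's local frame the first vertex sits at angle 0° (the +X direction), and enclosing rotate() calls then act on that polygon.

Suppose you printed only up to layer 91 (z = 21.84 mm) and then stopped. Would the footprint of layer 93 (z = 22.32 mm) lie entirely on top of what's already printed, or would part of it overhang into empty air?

entirely on top

Compare the two slices. At z = 21.84: the r=7 cylinder gives a regular 16-gon of circumradius 7 (constant along its height) (area = (16/2)·7.000²·sin(360°/16) = 150.01 mm²); the r=2.5 cylinder at (13, 14) contributes a regular 16-gon of circumradius 2.5 (area = (16/2)·2.500²·sin(360°/16) = 19.13 mm²); the r=3.5 cylinder at (6, 9) contributes a regular 16-gon of circumradius 3.5 (area = (16/2)·3.500²·sin(360°/16) = 37.50 mm²); the 9×20.5 cube at (16, 11.5) contributes its full rectangle (area 184.50 mm²); Subtracting the remaining from the first: starting from the r=7 cylinder (150.01 mm²), the r=2.5 cylinder at (13, 14) misses the remaining region (no effect); the r=3.5 cylinder at (6, 9) misses the remaining region (no effect); the 9×20.5 cube at (16, 11.5) misses the remaining region (no effect) — area = 150.01 mm². At z = 22.32: the r=7 cylinder contributes a regular 16-gon of circumradius 7 (area = (16/2)·7.000²·sin(360°/16) = 150.01 mm²); the cylinder at (13, 14) is absent (z outside [2, 22]); the r=3.5 cylinder at (6, 9) contributes a regular 16-gon of circumradius 3.5 (area = (16/2)·3.500²·sin(360°/16) = 37.50 mm²); the cube at (16, 11.5) is present — its section is the full 9×20.5 rectangle (area 184.50 mm²); Taking the first minus the rest: starting from the r=7 cylinder (150.01 mm²), the r=3.5 cylinder at (6, 9) misses the remaining region (no effect); the 9×20.5 cube at (16, 11.5) misses the remaining region (no effect) — area = 150.01 mm². Checking containment: the cross-section at z = 22.32 is a subset of the cross-section at z = 21.84.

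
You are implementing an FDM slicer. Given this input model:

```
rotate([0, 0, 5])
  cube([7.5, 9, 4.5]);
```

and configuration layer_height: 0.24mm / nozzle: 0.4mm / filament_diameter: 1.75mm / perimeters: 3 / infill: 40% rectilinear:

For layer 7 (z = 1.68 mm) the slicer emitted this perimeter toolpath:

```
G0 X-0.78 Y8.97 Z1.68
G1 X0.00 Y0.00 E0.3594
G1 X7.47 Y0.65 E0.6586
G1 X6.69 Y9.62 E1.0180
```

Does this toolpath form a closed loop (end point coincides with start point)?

Start point (G0): (-0.78, 8.97). End point (last G1): the path does not return to the start — open.

no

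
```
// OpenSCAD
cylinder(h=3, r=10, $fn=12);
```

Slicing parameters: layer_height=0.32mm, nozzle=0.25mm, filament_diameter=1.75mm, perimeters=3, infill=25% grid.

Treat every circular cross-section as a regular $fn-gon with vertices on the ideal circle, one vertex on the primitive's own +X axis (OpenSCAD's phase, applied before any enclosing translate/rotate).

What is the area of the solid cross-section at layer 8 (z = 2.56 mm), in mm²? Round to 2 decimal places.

300.00 mm²

At z = 2.56 mm: the r=10 cylinder contributes a regular 12-gon of circumradius 10 (area = (12/2)·10.000²·sin(360°/12) = 300.00 mm²). Overall, the cross-section is a single solid region. Net area = 300.00 mm².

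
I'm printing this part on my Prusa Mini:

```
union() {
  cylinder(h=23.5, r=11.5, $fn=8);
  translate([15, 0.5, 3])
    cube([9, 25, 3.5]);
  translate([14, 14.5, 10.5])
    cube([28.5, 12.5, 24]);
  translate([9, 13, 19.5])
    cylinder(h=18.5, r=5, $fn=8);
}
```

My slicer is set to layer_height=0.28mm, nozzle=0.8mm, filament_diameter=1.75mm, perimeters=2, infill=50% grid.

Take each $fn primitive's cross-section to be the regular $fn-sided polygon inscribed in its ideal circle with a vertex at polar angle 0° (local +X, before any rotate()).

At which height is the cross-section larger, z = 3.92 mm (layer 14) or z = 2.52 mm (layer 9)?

Layer 14 (z = 3.92): the r=11.5 cylinder contributes a regular 8-gon of circumradius 11.5 (area = (8/2)·11.500²·sin(360°/8) = 374.06 mm²); the 9×25 cube at (15, 0.5) contributes its full rectangle (area 225.00 mm²); the cube at (14, 14.5) is absent (z outside [10.5, 34.5]); the cylinder at (9, 13) is absent (z outside [19.5, 38]); Merging all regions: the 2 present regions are separate (no shared area or edge), so areas and boundary lengths simply add and each stays a separate island — area = 599.06 mm². So its area = 599.06 mm². Layer 9 (z = 2.52): the r=11.5 cylinder contributes a regular 8-gon of circumradius 11.5 (area = (8/2)·11.500²·sin(360°/8) = 374.06 mm²); the cube at (15, 0.5) is not intersected at this z (z outside [3, 6.5]); the cube at (14, 14.5) is absent (z outside [10.5, 34.5]); the cylinder at (9, 13) does not reach this height (z outside [19.5, 38]); Merging all regions: only the r=11.5 cylinder is present, so the union is just that shape — area = 374.06 mm². So its area = 374.06 mm². Layer 14 is larger (599.06 vs 374.06 mm²).

layer 14 (z = 3.92 mm)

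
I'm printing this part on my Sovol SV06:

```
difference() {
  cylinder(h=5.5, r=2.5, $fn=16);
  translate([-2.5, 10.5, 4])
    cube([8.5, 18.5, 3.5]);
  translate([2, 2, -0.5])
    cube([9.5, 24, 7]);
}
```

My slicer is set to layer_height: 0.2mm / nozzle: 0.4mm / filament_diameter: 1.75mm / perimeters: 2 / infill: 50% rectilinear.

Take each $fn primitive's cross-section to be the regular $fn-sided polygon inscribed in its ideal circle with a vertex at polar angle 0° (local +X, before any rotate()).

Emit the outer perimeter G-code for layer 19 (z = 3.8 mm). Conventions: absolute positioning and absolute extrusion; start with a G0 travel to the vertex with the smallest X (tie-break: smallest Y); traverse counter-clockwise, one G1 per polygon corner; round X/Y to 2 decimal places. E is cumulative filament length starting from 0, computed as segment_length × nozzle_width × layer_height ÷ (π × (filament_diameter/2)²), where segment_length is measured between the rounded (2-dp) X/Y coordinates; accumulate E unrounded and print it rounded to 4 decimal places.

G0 X-2.50 Y0.00 Z3.80
G1 X-2.31 Y-0.96 E0.0325
G1 X-1.77 Y-1.77 E0.0649
G1 X-0.96 Y-2.31 E0.0973
G1 X0.00 Y-2.50 E0.1299
G1 X0.96 Y-2.31 E0.1624
G1 X1.77 Y-1.77 E0.1948
G1 X2.31 Y-0.96 E0.2272
G1 X2.50 Y0.00 E0.2597
G1 X2.31 Y0.96 E0.2923
G1 X1.77 Y1.77 E0.3246
G1 X0.96 Y2.31 E0.3570
G1 X0.00 Y2.50 E0.3896
G1 X-0.96 Y2.31 E0.4221
G1 X-1.77 Y1.77 E0.4545
G1 X-2.31 Y0.96 E0.4869
G1 X-2.50 Y0.00 E0.5194

At z = 3.8 mm: the cylinder: section is a regular 16-gon, circumradius r=2.5; the cube at (-2.5, 10.5) is absent (z outside [4, 7.5]); the cube at (2, 2) (footprint 9.5×24) is included at this height; Taking the first minus the rest: starting from the r=2.5 cylinder, the 9.5×24 cube at (2, 2) misses the remaining region (no effect) — 1 connected region. The outline is a single polygon with 16 vertices. Extrusion per mm of travel: 0.4 × 0.2 / (π × 0.875²) = 0.033260. Accumulating E over each segment gives final E = 0.5194.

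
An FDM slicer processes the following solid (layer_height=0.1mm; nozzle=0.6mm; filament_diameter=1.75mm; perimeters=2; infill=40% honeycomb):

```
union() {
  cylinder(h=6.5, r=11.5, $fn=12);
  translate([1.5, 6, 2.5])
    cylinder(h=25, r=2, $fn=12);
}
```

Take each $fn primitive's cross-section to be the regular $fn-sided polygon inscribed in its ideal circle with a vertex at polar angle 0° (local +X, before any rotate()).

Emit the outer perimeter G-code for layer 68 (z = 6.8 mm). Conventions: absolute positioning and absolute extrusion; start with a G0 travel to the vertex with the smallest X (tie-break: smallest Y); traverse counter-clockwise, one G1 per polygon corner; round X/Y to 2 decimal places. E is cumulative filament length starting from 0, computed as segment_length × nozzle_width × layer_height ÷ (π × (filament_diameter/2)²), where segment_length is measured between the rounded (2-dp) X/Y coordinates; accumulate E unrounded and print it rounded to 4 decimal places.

At z = 6.8 mm: the cylinder is absent (z outside [0, 6.5]); the cylinder at (1.5, 6): section is a regular 12-gon, circumradius r=2; Taking the union: only the r=2 cylinder at (1.5, 6) is present, so the union is just that shape — 1 connected region. The outline is a single polygon with 12 vertices. Extrusion per mm of travel: 0.6 × 0.1 / (π × 0.875²) = 0.024945. Accumulating E over each segment gives final E = 0.3097.

G0 X-0.50 Y6.00 Z6.80
G1 X-0.23 Y5.00 E0.0258
G1 X0.50 Y4.27 E0.0516
G1 X1.50 Y4.00 E0.0774
G1 X2.50 Y4.27 E0.1033
G1 X3.23 Y5.00 E0.1290
G1 X3.50 Y6.00 E0.1549
G1 X3.23 Y7.00 E0.1807
G1 X2.50 Y7.73 E0.2064
G1 X1.50 Y8.00 E0.2323
G1 X0.50 Y7.73 E0.2581
G1 X-0.23 Y7.00 E0.2839
G1 X-0.50 Y6.00 E0.3097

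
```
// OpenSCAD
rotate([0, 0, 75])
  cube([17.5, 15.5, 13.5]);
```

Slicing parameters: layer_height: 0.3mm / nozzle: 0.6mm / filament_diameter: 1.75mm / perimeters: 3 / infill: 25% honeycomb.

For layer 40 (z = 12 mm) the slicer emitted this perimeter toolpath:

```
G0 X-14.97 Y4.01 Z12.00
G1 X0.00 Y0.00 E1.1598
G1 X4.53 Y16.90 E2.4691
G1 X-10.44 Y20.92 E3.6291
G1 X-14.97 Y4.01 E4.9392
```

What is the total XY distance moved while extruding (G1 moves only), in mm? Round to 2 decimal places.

66.00 mm

Sum the Euclidean lengths of each G1 segment: total = 66.00 mm.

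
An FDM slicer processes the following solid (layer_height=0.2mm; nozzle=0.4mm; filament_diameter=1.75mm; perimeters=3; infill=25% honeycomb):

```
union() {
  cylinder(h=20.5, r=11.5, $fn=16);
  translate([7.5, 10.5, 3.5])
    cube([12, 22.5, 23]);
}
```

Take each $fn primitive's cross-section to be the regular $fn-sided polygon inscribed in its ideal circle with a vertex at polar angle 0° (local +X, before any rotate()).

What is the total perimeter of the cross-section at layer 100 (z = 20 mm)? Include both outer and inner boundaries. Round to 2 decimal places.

140.79 mm

At z = 20 mm: the cylinder: section is a regular 16-gon, circumradius r=11.5 (perimeter = 2·16·11.500·sin(180°/16) = 71.79 mm); the 12×22.5 cube at (7.5, 10.5) contributes its full rectangle (perimeter 69.00 mm); Taking the union: the 2 present regions are separate (no shared area or edge), so areas and boundary lengths simply add and each stays a separate island — boundary = 140.79 mm. Overall, the cross-section has 2 separate islands. Total boundary length (outer) = 140.79 mm.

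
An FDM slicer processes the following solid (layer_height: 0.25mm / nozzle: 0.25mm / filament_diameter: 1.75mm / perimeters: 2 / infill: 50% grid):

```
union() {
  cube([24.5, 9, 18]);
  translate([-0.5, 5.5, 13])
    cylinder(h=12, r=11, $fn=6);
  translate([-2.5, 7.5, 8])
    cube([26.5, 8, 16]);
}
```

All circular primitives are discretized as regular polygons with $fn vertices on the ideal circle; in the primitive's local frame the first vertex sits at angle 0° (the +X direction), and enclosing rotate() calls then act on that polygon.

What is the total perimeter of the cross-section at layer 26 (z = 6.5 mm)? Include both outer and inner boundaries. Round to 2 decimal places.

At z = 6.5 mm: the 24.5×9 cube contributes its full rectangle (perimeter 67.00 mm); the cylinder at (-0.5, 5.5) is not intersected at this z (z outside [13, 25]); the cube at (-2.5, 7.5) is absent (z outside [8, 24]); Merging all regions: only the 24.5×9 cube is present, so the union is just that shape — boundary = 67.00 mm. Overall, the cross-section is a single solid region. Total boundary length (outer) = 67.00 mm.

67.00 mm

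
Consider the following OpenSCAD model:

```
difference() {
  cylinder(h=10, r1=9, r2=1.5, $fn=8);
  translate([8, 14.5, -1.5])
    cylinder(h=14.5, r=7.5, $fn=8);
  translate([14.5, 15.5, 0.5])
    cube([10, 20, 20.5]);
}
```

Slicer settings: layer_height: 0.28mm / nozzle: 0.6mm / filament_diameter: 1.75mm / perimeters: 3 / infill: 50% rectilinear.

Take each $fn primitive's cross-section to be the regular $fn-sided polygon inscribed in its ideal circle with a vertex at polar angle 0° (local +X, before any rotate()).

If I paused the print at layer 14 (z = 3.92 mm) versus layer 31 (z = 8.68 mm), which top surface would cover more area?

Layer 14 (z = 3.92): the cone: at t=0.392 of its height the radius interpolates to r₁+(r₂−r₁)t = 6.060, giving a regular 8-gon of that circumradius (area = (8/2)·6.060²·sin(360°/8) = 103.87 mm²); the r=7.5 cylinder at (8, 14.5) gives a regular 8-gon of circumradius 7.5 (constant along its height) (area = (8/2)·7.500²·sin(360°/8) = 159.10 mm²); the cube at (14.5, 15.5) (footprint 10×20) is included at this height (area 200.00 mm²); Subtracting the remaining from the first: starting from the cone (103.87 mm²), the r=7.5 cylinder at (8, 14.5) misses the remaining region (no effect); the 10×20 cube at (14.5, 15.5) misses the remaining region (no effect) — area = 103.87 mm². So its area = 103.87 mm². Layer 31 (z = 8.68): the cone: at t=0.868 of its height the radius interpolates to r₁+(r₂−r₁)t = 2.490, giving a regular 8-gon of that circumradius (area = (8/2)·2.490²·sin(360°/8) = 17.54 mm²); the cylinder at (8, 14.5): section is a regular 8-gon, circumradius r=7.5 (area = (8/2)·7.500²·sin(360°/8) = 159.10 mm²); the cube at (14.5, 15.5) is present — its section is the full 10×20 rectangle (area 200.00 mm²); Taking the first minus the rest: starting from the cone (17.54 mm²), the r=7.5 cylinder at (8, 14.5) misses the remaining region (no effect); the 10×20 cube at (14.5, 15.5) misses the remaining region (no effect) — area = 17.54 mm². So its area = 17.54 mm². Layer 14 is larger (103.87 vs 17.54 mm²).

layer 14 (z = 3.92 mm)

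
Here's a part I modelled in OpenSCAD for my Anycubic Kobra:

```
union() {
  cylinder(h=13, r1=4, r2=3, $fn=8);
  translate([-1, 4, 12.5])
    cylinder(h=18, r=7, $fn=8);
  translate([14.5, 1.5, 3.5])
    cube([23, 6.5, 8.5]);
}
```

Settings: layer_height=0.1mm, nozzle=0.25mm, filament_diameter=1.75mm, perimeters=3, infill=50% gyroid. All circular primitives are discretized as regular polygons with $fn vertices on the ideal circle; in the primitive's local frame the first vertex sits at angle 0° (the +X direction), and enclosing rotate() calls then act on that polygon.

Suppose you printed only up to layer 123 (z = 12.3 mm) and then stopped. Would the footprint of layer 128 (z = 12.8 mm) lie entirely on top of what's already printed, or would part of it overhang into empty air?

Compare the two slices. At z = 12.3: the cone (r1=4→r2=3) has section circumradius 3.054 here — a regular 8-gon (area = (8/2)·3.054²·sin(360°/8) = 26.38 mm²); the cylinder at (-1, 4) is absent (z outside [12.5, 30.5]); the cube at (14.5, 1.5) is not intersected at this z (z outside [3.5, 12]); Combining (union): only the cone is present, so the union is just that shape — area = 26.38 mm². At z = 12.8: the cone: at t=0.985 of its height the radius interpolates to r₁+(r₂−r₁)t = 3.015, giving a regular 8-gon of that circumradius (area = (8/2)·3.015²·sin(360°/8) = 25.72 mm²); the cylinder at (-1, 4): section is a regular 8-gon, circumradius r=7 (area = (8/2)·7.000²·sin(360°/8) = 138.59 mm²); the cube at (14.5, 1.5) is absent (z outside [3.5, 12]); Merging all regions: the regions partially overlap — summed areas 164.31 mm² minus the doubly-counted overlap 24.64 mm² gives 139.67 mm² — area = 139.67 mm². Checking containment: at z = 12.8 the cross-section extends beyond the z = 12.3 cross-section by about 113.41 mm².

part overhangs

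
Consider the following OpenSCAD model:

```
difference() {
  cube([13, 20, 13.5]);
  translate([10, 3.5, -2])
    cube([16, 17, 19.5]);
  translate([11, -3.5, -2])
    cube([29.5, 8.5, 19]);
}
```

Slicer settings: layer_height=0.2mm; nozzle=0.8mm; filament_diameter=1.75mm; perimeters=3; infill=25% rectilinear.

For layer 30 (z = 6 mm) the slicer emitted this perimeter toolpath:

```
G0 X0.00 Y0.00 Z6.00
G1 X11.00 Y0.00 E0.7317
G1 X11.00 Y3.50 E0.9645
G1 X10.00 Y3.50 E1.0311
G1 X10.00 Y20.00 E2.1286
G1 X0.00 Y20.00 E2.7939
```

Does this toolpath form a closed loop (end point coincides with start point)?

Start point (G0): (0.00, 0.00). End point (last G1): the path does not return to the start — open.

no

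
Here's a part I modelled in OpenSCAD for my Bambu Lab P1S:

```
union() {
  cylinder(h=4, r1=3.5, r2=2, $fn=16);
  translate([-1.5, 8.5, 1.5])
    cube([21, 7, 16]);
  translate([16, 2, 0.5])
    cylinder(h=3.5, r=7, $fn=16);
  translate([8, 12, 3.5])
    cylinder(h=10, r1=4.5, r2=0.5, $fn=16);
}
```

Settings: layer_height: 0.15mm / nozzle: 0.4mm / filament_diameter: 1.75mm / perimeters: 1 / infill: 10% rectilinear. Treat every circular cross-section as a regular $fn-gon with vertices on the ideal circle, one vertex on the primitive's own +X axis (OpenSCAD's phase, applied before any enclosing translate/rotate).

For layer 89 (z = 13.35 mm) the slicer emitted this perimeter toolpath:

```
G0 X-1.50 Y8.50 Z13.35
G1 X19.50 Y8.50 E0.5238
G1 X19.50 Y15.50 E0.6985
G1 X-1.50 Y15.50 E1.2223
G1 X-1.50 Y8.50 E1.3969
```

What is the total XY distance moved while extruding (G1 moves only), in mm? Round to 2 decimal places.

56.00 mm

Sum the Euclidean lengths of each G1 segment: total = 56.00 mm.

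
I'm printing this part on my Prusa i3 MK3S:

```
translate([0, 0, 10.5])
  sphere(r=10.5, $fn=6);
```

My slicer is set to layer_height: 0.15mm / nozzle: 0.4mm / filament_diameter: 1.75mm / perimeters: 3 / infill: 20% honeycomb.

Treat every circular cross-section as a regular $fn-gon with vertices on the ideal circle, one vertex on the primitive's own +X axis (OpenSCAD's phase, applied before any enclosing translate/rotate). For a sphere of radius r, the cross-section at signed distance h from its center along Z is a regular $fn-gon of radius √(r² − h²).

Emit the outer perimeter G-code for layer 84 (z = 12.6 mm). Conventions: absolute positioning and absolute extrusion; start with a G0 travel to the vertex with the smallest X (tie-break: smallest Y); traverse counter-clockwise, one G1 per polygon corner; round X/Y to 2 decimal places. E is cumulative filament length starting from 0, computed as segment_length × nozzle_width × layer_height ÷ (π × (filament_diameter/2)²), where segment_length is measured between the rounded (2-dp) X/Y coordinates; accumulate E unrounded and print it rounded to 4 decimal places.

At z = 12.6 mm: the r=10.5 sphere slices to a regular 6-gon of circumradius 10.288 (√(r²−h²) with h=2.1 from center). The outline is a single polygon with 6 vertices. Extrusion per mm of travel: 0.4 × 0.15 / (π × 0.875²) = 0.024945. Accumulating E over each segment gives final E = 1.5397.

G0 X-10.29 Y0.00 Z12.60
G1 X-5.14 Y-8.91 E0.2567
G1 X5.14 Y-8.91 E0.5132
G1 X10.29 Y0.00 E0.7699
G1 X5.14 Y8.91 E1.0266
G1 X-5.14 Y8.91 E1.2830
G1 X-10.29 Y0.00 E1.5397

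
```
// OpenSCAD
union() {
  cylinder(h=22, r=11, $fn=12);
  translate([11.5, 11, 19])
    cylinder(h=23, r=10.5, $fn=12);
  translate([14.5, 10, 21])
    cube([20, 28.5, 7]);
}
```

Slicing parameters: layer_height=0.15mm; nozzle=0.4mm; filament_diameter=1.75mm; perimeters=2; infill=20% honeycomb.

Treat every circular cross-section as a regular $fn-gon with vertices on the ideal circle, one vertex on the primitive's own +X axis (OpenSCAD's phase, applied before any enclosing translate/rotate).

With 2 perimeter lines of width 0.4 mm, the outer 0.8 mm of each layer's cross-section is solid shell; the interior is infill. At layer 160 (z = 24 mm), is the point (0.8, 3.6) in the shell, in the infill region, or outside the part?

outside

At z = 24 mm: the cylinder does not reach this height (z outside [0, 22]); the r=10.5 cylinder at (11.5, 11) gives a regular 12-gon of circumradius 10.5 (constant along its height); the cube at (14.5, 10) (footprint 20×28.5) is included at this height; Combining (union): the regions partially overlap (shared area 59.76 mm²), so overlapping operands fuse into one piece — 1 connected region. Overall, the cross-section is a single solid region. The nearest boundary edge runs (6.25, 1.91)→(2.41, 5.75); distance from the point to it = 2.66 mm. The point is not inside any of the regions above, so it lies outside the cross-section (2.66 mm from the nearest boundary).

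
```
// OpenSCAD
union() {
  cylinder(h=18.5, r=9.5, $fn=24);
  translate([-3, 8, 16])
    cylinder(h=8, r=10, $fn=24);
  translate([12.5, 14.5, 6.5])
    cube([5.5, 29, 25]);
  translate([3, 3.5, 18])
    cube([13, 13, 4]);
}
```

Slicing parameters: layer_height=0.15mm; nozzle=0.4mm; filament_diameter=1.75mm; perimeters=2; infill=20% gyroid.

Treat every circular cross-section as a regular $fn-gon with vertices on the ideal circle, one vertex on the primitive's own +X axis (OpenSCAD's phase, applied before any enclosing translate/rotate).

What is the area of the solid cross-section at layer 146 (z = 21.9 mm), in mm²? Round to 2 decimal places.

At z = 21.9 mm: the cylinder is not intersected at this z (z outside [0, 18.5]); the r=10 cylinder at (-3, 8) contributes a regular 24-gon of circumradius 10 (area = (24/2)·10.000²·sin(360°/24) = 310.58 mm²); the cube at (12.5, 14.5) (footprint 5.5×29) is included at this height (area 159.50 mm²); the cube at (3, 3.5) (footprint 13×13) is included at this height (area 169.00 mm²); Merging all regions: the regions partially overlap — summed areas 639.08 mm² minus the doubly-counted overlap 44.99 mm² gives 594.10 mm² — area = 594.10 mm². Overall, the cross-section is a single solid region. Net area = 594.10 mm².

594.10 mm²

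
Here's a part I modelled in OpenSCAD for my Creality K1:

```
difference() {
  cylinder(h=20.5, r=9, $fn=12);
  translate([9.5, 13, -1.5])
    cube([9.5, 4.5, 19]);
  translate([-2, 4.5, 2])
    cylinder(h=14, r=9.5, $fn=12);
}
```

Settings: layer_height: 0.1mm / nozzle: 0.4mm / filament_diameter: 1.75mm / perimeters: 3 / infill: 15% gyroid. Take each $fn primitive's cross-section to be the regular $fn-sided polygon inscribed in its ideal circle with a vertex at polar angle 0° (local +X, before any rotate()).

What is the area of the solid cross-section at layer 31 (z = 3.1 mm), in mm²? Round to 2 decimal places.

74.48 mm²

At z = 3.1 mm: the r=9 cylinder contributes a regular 12-gon of circumradius 9 (area = (12/2)·9.000²·sin(360°/12) = 243.00 mm²); the 9.5×4.5 cube at (9.5, 13) contributes its full rectangle (area 42.75 mm²); the cylinder at (-2, 4.5): section is a regular 12-gon, circumradius r=9.5 (area = (12/2)·9.500²·sin(360°/12) = 270.75 mm²); After the difference (first − rest): starting from the r=9 cylinder (243.00 mm²), the 9.5×4.5 cube at (9.5, 13) misses the remaining region (no effect); the r=9.5 cylinder at (-2, 4.5) partially overlaps it — only the 168.52 mm² overlap (of its 270.75 mm²) is removed, clipping the outline — area = 74.48 mm². Overall, the cross-section is a single solid region. Net area = 74.48 mm².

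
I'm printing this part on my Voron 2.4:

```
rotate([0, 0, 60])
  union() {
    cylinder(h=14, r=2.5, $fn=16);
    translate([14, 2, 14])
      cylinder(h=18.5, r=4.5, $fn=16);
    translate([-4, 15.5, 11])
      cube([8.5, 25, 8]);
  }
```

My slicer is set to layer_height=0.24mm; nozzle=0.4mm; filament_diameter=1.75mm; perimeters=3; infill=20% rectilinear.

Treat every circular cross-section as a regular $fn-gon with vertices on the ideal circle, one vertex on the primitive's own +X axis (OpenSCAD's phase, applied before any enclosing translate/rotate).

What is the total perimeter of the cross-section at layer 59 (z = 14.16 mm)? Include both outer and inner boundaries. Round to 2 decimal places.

95.09 mm

At z = 14.16 mm: the cylinder does not reach this height (z outside [0, 14]); the cylinder at (14, 2): section is a regular 16-gon, circumradius r=4.5 (perimeter = 2·16·4.500·sin(180°/16) = 28.09 mm); the cube at (-4, 15.5) is present — its section is the full 8.5×25 rectangle (perimeter 67.00 mm); Taking the union: the 2 present regions are separate (no shared area or edge), so areas and boundary lengths simply add and each stays a separate island — boundary = 95.09 mm; (whole slice rotated 60° about Z — lengths, areas and connectivity unchanged). Overall, the cross-section has 2 separate islands. Total boundary length (outer) = 95.09 mm.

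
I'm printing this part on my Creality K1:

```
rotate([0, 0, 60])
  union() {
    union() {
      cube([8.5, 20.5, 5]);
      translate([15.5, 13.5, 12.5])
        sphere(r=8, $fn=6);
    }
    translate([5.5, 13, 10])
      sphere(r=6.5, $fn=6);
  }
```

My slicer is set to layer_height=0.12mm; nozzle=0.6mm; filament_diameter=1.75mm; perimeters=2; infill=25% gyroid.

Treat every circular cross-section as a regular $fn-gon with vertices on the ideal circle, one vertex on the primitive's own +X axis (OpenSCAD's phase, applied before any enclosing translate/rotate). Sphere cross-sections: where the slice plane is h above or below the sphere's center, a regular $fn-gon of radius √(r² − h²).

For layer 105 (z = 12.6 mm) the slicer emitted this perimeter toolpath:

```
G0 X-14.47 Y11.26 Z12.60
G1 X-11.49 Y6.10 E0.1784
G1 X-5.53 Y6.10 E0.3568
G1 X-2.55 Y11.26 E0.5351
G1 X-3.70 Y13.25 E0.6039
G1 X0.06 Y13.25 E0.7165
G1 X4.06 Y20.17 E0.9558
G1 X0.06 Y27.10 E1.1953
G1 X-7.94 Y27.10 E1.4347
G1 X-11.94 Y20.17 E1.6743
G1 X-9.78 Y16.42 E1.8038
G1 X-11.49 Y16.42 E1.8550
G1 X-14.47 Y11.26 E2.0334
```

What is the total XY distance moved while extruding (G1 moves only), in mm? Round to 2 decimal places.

67.93 mm

Sum the Euclidean lengths of each G1 segment: total = 67.93 mm.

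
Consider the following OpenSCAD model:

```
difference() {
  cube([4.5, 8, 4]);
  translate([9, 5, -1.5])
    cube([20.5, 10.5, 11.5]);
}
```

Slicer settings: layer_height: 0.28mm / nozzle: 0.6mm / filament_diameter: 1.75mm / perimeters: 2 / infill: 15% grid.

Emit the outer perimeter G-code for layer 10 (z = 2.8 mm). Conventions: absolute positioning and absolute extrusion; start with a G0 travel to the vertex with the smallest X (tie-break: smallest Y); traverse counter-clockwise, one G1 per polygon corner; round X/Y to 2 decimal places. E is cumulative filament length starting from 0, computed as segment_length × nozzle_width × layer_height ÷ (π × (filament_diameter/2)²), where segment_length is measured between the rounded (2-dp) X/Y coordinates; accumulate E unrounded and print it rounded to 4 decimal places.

At z = 2.8 mm: the cube is present — its section is the full 4.5×8 rectangle; the cube at (9, 5) is present — its section is the full 20.5×10.5 rectangle; Subtracting the remaining from the first: starting from the 4.5×8 cube, the 20.5×10.5 cube at (9, 5) misses the remaining region (no effect) — 1 connected region. The outline is a single polygon with 4 vertices. Extrusion per mm of travel: 0.6 × 0.28 / (π × 0.875²) = 0.069846. Accumulating E over each segment gives final E = 1.7462.

G0 X0.00 Y0.00 Z2.80
G1 X4.50 Y0.00 E0.3143
G1 X4.50 Y8.00 E0.8731
G1 X0.00 Y8.00 E1.1874
G1 X0.00 Y0.00 E1.7462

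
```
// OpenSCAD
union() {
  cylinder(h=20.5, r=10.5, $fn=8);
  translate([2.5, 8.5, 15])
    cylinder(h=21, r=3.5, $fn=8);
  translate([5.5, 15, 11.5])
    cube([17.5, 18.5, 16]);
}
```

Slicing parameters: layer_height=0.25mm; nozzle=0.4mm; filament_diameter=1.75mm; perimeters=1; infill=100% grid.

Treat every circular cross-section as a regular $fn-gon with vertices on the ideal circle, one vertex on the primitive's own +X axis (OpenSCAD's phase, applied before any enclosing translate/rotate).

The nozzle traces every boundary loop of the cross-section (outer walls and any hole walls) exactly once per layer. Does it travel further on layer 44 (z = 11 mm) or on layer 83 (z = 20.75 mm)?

Layer 44 (z = 11): the r=10.5 cylinder gives a regular 8-gon of circumradius 10.5 (constant along its height) (perimeter = 2·8·10.500·sin(180°/8) = 64.29 mm); the cylinder at (2.5, 8.5) is absent (z outside [15, 36]); the cube at (5.5, 15) does not reach this height (z outside [11.5, 27.5]); Taking the union: only the r=10.5 cylinder is present, so the union is just that shape — boundary = 64.29 mm. So its perimeter = 64.29 mm. Layer 83 (z = 20.75): the cylinder does not reach this height (z outside [0, 20.5]); the r=3.5 cylinder at (2.5, 8.5) contributes a regular 8-gon of circumradius 3.5 (perimeter = 2·8·3.500·sin(180°/8) = 21.43 mm); the cube at (5.5, 15) is present — its section is the full 17.5×18.5 rectangle (perimeter 72.00 mm); Combining (union): the 2 present regions are separate (no shared area or edge), so areas and boundary lengths simply add and each stays a separate island — boundary = 93.43 mm. So its perimeter = 93.43 mm. Layer 83 is larger (93.43 vs 64.29 mm).

layer 83 (z = 20.75 mm)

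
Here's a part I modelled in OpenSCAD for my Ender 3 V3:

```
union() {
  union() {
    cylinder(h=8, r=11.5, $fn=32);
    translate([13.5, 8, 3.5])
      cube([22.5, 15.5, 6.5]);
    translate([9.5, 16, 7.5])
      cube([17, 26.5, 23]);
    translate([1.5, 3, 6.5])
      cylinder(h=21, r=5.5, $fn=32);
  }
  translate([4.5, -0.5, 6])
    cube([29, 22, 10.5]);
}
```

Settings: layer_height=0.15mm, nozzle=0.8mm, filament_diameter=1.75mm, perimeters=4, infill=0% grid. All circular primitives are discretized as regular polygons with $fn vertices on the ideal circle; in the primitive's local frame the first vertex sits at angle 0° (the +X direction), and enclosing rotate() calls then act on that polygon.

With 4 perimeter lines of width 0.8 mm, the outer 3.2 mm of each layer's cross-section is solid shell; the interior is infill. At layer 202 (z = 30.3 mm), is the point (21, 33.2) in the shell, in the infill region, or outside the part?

At z = 30.3 mm: the cylinder does not reach this height (z outside [0, 8]); the cube at (13.5, 8) is absent (z outside [3.5, 10]); the cube at (9.5, 16) is present — its section is the full 17×26.5 rectangle; the cylinder at (1.5, 3) is not intersected at this z (z outside [6.5, 27.5]); Combining (union): only the 17×26.5 cube at (9.5, 16) is present, so the union is just that shape — 1 connected region; the cube at (4.5, -0.5) is absent (z outside [6, 16.5]); Taking the union: only that combined region is present, so the union is just that shape — 1 connected region. Overall, the cross-section is a single solid region. The nearest boundary edge runs (26.50, 16.00)→(26.50, 42.50); distance from the point to it = 5.50 mm. The point is inside the cross-section and 5.50 mm from the nearest boundary — more than the 3.2 mm shell width (4 × 0.8), so it's in the infill interior.

infill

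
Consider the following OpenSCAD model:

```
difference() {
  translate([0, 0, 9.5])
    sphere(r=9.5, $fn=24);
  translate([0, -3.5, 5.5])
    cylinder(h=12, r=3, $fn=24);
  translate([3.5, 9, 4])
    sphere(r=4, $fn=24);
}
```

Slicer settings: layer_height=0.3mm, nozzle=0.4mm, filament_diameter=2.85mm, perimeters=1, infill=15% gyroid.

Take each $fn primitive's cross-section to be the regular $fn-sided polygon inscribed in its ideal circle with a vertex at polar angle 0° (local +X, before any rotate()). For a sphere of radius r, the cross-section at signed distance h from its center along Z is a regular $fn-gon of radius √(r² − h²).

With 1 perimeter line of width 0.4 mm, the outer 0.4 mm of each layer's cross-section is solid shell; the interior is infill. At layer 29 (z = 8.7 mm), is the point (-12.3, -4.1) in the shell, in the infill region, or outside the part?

outside

At z = 8.7 mm: the r=9.5 sphere contributes a regular 24-gon of circumradius √(9.5²−0.8²) = 9.466; the r=3 cylinder at (0, -3.5) gives a regular 24-gon of circumradius 3 (constant along its height); the sphere at (3.5, 9) is not intersected at this z (|z−center|=4.700 > r=4); After the difference (first − rest): starting from the r=9.5 sphere, the r=3 cylinder at (0, -3.5) lies wholly inside it (removes its full 27.95 mm² and its 18.80 mm outline becomes a hole wall) — 1 connected region with 1 hole. Overall, the cross-section is one region with 1 hole. The nearest boundary edge runs (-8.20, -4.73)→(-9.14, -2.45); distance from the point to it = 3.55 mm. The point is not inside any of the regions above, so it lies outside the cross-section (3.55 mm from the nearest boundary).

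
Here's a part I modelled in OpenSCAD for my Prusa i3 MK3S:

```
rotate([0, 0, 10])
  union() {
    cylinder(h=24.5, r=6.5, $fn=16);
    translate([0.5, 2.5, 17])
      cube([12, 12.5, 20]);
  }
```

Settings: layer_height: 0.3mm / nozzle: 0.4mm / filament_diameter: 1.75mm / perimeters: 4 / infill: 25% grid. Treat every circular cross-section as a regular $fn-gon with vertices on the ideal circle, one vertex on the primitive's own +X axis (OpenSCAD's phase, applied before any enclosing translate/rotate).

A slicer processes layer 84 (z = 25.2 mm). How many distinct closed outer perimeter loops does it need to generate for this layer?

1

At z = 25.2 mm: the cylinder is not intersected at this z (z outside [0, 24.5]); the cube at (0.5, 2.5) is present — its section is the full 12×12.5 rectangle; Taking the union: only the 12×12.5 cube at (0.5, 2.5) is present, so the union is just that shape — 1 connected region; (rotated 10° about Z; rotation is an isometry so areas/perimeters/island counts are preserved). The result has 1 disconnected region.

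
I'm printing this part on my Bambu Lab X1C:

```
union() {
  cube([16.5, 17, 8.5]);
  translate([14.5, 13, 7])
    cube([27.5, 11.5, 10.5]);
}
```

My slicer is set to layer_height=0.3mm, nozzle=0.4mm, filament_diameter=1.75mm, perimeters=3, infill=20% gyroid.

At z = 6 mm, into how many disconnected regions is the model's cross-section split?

At z = 6 mm: the cube (footprint 16.5×17) is included at this height; the cube at (14.5, 13) is not intersected at this z (z outside [7, 17.5]); Taking the union: only the 16.5×17 cube is present, so the union is just that shape — 1 connected region. The result has 1 disconnected region.

1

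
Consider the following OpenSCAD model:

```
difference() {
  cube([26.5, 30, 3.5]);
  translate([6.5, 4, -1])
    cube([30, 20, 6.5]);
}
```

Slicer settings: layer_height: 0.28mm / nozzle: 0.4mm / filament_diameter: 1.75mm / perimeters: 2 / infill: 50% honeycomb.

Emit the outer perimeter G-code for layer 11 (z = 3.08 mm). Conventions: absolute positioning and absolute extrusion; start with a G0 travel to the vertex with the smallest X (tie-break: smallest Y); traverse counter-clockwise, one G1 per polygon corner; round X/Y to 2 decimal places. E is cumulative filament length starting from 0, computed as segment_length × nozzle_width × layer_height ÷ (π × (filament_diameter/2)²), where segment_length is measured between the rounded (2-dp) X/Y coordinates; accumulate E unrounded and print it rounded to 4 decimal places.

At z = 3.08 mm: the 26.5×30 cube contributes its full rectangle; the 30×20 cube at (6.5, 4) contributes its full rectangle; Taking the first minus the rest: starting from the 26.5×30 cube, the 30×20 cube at (6.5, 4) partially overlaps it — only the 400.00 mm² overlap (of its 600.00 mm²) is removed, clipping the outline — 1 connected region. The outline is a single polygon with 8 vertices. Extrusion per mm of travel: 0.4 × 0.28 / (π × 0.875²) = 0.046564. Accumulating E over each segment gives final E = 7.1243.

G0 X0.00 Y0.00 Z3.08
G1 X26.50 Y0.00 E1.2340
G1 X26.50 Y4.00 E1.4202
G1 X6.50 Y4.00 E2.3515
G1 X6.50 Y24.00 E3.2828
G1 X26.50 Y24.00 E4.2141
G1 X26.50 Y30.00 E4.4934
G1 X0.00 Y30.00 E5.7274
G1 X0.00 Y0.00 E7.1243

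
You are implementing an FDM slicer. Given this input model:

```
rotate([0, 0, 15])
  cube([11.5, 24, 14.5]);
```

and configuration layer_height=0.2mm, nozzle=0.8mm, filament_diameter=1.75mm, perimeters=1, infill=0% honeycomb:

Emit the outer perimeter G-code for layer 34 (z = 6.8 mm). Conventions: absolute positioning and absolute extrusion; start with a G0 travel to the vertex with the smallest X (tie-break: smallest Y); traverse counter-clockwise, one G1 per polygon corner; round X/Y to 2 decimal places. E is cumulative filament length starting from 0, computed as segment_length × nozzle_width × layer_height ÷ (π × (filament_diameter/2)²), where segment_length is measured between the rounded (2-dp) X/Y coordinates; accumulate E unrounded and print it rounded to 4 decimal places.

At z = 6.8 mm: the 11.5×24 cube contributes its full rectangle; (whole slice rotated 15° about Z — lengths, areas and connectivity unchanged). The outline is a single polygon with 4 vertices. Extrusion per mm of travel: 0.8 × 0.2 / (π × 0.875²) = 0.066520. Accumulating E over each segment gives final E = 4.7230.

G0 X-6.21 Y23.18 Z6.80
G1 X0.00 Y0.00 E1.5963
G1 X11.11 Y2.98 E2.3615
G1 X4.90 Y26.16 E3.9578
G1 X-6.21 Y23.18 E4.7230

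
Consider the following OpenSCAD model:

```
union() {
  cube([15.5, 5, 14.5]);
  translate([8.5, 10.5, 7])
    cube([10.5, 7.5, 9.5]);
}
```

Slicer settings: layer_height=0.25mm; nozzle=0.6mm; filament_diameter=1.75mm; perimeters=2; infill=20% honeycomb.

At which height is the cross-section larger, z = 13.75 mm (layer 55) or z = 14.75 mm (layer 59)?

Layer 55 (z = 13.75): the 15.5×5 cube contributes its full rectangle (area 77.50 mm²); the 10.5×7.5 cube at (8.5, 10.5) contributes its full rectangle (area 78.75 mm²); Taking the union: the 2 present regions are separate (no shared area or edge), so areas and boundary lengths simply add and each stays a separate island — area = 156.25 mm². So its area = 156.25 mm². Layer 59 (z = 14.75): the cube does not reach this height (z outside [0, 14.5]); the cube at (8.5, 10.5) (footprint 10.5×7.5) is included at this height (area 78.75 mm²); Taking the union: only the 10.5×7.5 cube at (8.5, 10.5) is present, so the union is just that shape — area = 78.75 mm². So its area = 78.75 mm². Layer 55 is larger (156.25 vs 78.75 mm²).

layer 55 (z = 13.75 mm)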